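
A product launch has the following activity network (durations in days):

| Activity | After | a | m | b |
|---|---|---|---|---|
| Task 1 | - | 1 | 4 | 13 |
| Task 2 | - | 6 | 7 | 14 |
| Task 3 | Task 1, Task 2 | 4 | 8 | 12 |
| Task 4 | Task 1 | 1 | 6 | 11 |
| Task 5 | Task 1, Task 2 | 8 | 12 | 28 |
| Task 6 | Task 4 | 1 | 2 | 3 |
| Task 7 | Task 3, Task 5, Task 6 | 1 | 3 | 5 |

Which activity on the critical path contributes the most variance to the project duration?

Task 5

te_Task 1 = (1 + 4·4 + 13)/6 = 30/6 = 5; σ²_Task 1 = ((13−1)/6)² = 4.000
te_Task 2 = (6 + 4·7 + 14)/6 = 48/6 = 8; σ²_Task 2 = ((14−6)/6)² = 1.778
te_Task 3 = (4 + 4·8 + 12)/6 = 48/6 = 8; σ²_Task 3 = ((12−4)/6)² = 1.778
te_Task 4 = (1 + 4·6 + 11)/6 = 36/6 = 6; σ²_Task 4 = ((11−1)/6)² = 2.778
te_Task 5 = (8 + 4·12 + 28)/6 = 84/6 = 14; σ²_Task 5 = ((28−8)/6)² = 11.111
te_Task 6 = (1 + 4·2 + 3)/6 = 12/6 = 2; σ²_Task 6 = ((3−1)/6)² = 0.111
te_Task 7 = (1 + 4·3 + 5)/6 = 18/6 = 3; σ²_Task 7 = ((5−1)/6)² = 0.444

Forward pass:
ES_Task 1 = 0; EF_Task 1 = 5
ES_Task 2 = 0; EF_Task 2 = 8
ES_Task 3 = max(EF_Task 1=5, EF_Task 2=8) = 8; EF_Task 3 = 8+8 = 16
ES_Task 4 = 5; EF_Task 4 = 5+6 = 11
ES_Task 5 = max(EF_Task 1=5, EF_Task 2=8) = 8; EF_Task 5 = 8+14 = 22
ES_Task 6 = 11; EF_Task 6 = 11+2 = 13
ES_Task 7 = max(EF_Task 3=16, EF_Task 5=22, EF_Task 6=13) = 22; EF_Task 7 = 22+3 = 25
Expected project duration μ = 25 days. Critical path: Task 2 → Task 5 → Task 7.

Variances on critical path: σ²_Task 2=1.778, σ²_Task 5=11.111, σ²_Task 7=0.444.
Largest is σ²_Task 5 = 11.111.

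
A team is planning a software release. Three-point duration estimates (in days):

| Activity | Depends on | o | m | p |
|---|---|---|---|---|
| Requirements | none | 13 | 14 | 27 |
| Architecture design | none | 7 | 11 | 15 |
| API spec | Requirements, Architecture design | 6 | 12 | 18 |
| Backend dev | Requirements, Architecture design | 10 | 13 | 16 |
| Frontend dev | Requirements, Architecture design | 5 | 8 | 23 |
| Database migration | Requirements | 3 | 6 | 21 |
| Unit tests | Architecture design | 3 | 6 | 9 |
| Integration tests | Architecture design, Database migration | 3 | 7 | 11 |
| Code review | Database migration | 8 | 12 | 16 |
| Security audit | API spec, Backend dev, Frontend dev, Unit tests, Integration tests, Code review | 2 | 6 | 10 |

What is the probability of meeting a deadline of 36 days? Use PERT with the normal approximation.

0.079

te_Requirements = (13 + 4·14 + 27)/6 = 96/6 = 16; σ²_Requirements = ((27−13)/6)² = 5.444
te_Architecture design = (7 + 4·11 + 15)/6 = 66/6 = 11; σ²_Architecture design = ((15−7)/6)² = 1.778
te_API spec = (6 + 4·12 + 18)/6 = 72/6 = 12; σ²_API spec = ((18−6)/6)² = 4.000
te_Backend dev = (10 + 4·13 + 16)/6 = 78/6 = 13; σ²_Backend dev = ((16−10)/6)² = 1.000
te_Frontend dev = (5 + 4·8 + 23)/6 = 60/6 = 10; σ²_Frontend dev = ((23−5)/6)² = 9.000
te_Database migration = (3 + 4·6 + 21)/6 = 48/6 = 8; σ²_Database migration = ((21−3)/6)² = 9.000
te_Unit tests = (3 + 4·6 + 9)/6 = 36/6 = 6; σ²_Unit tests = ((9−3)/6)² = 1.000
te_Integration tests = (3 + 4·7 + 11)/6 = 42/6 = 7; σ²_Integration tests = ((11−3)/6)² = 1.778
te_Code review = (8 + 4·12 + 16)/6 = 72/6 = 12; σ²_Code review = ((16−8)/6)² = 1.778
te_Security audit = (2 + 4·6 + 10)/6 = 36/6 = 6; σ²_Security audit = ((10−2)/6)² = 1.778

Forward pass:
ES_Requirements = 0; EF_Requirements = 16
ES_Architecture design = 0; EF_Architecture design = 11
ES_API spec = max(EF_Requirements=16, EF_Architecture design=11) = 16; EF_API spec = 16+12 = 28
ES_Backend dev = max(EF_Requirements=16, EF_Architecture design=11) = 16; EF_Backend dev = 16+13 = 29
ES_Frontend dev = max(EF_Requirements=16, EF_Architecture design=11) = 16; EF_Frontend dev = 16+10 = 26
ES_Database migration = 16; EF_Database migration = 16+8 = 24
ES_Unit tests = 11; EF_Unit tests = 11+6 = 17
ES_Integration tests = max(EF_Architecture design=11, EF_Database migration=24) = 24; EF_Integration tests = 24+7 = 31
ES_Code review = 24; EF_Code review = 24+12 = 36
ES_Security audit = max(EF_API spec=28, EF_Backend dev=29, EF_Frontend dev=26, EF_Unit tests=17, EF_Integration tests=31, EF_Code review=36) = 36; EF_Security audit = 36+6 = 42
Expected project duration μ = 42 days. Critical path: Requirements → Database migration → Code review → Security audit.

Variance along critical path = 5.444 + 9.000 + 1.778 + 1.778 = 18.000; σ = √18.000 = 4.243 days.
Z = (36 − 42) / 4.243 = -1.414
P(T ≤ 36) = Φ(-1.414) ≈ 0.079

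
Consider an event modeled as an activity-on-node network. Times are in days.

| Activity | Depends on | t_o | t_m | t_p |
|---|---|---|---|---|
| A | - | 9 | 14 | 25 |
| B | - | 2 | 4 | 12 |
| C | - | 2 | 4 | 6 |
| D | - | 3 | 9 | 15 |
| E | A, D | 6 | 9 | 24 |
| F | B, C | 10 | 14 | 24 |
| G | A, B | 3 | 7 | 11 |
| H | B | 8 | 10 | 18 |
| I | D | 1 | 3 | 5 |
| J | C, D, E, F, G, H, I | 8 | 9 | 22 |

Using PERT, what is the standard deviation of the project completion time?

te_A = (9 + 4·14 + 25)/6 = 90/6 = 15; σ²_A = ((25−9)/6)² = 7.111
te_B = (2 + 4·4 + 12)/6 = 30/6 = 5; σ²_B = ((12−2)/6)² = 2.778
te_C = (2 + 4·4 + 6)/6 = 24/6 = 4; σ²_C = ((6−2)/6)² = 0.444
te_D = (3 + 4·9 + 15)/6 = 54/6 = 9; σ²_D = ((15−3)/6)² = 4.000
te_E = (6 + 4·9 + 24)/6 = 66/6 = 11; σ²_E = ((24−6)/6)² = 9.000
te_F = (10 + 4·14 + 24)/6 = 90/6 = 15; σ²_F = ((24−10)/6)² = 5.444
te_G = (3 + 4·7 + 11)/6 = 42/6 = 7; σ²_G = ((11−3)/6)² = 1.778
te_H = (8 + 4·10 + 18)/6 = 66/6 = 11; σ²_H = ((18−8)/6)² = 2.778
te_I = (1 + 4·3 + 5)/6 = 18/6 = 3; σ²_I = ((5−1)/6)² = 0.444
te_J = (8 + 4·9 + 22)/6 = 66/6 = 11; σ²_J = ((22−8)/6)² = 5.444

Forward pass:
ES_A = 0; EF_A = 15
ES_B = 0; EF_B = 5
ES_C = 0; EF_C = 4
ES_D = 0; EF_D = 9
ES_E = max(EF_A=15, EF_D=9) = 15; EF_E = 15+11 = 26
ES_F = max(EF_B=5, EF_C=4) = 5; EF_F = 5+15 = 20
ES_G = max(EF_A=15, EF_B=5) = 15; EF_G = 15+7 = 22
ES_H = 5; EF_H = 5+11 = 16
ES_I = 9; EF_I = 9+3 = 12
ES_J = max(EF_C=4, EF_D=9, EF_E=26, EF_F=20, EF_G=22, EF_H=16, EF_I=12) = 26; EF_J = 26+11 = 37
Expected project duration μ = 37 days. Critical path: A → E → J.

Variance along critical path = 7.111 + 9.000 + 5.444 = 21.556
σ = √21.556 = 4.643 days

4.64 days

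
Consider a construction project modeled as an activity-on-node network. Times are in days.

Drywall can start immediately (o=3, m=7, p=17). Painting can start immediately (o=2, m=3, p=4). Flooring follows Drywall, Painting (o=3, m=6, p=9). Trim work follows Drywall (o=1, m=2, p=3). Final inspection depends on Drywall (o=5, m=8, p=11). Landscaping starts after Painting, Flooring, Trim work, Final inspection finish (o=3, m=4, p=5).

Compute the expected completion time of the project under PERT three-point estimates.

te_Drywall = (3 + 4·7 + 17)/6 = 48/6 = 8
te_Painting = (2 + 4·3 + 4)/6 = 18/6 = 3
te_Flooring = (3 + 4·6 + 9)/6 = 36/6 = 6
te_Trim work = (1 + 4·2 + 3)/6 = 12/6 = 2
te_Final inspection = (5 + 4·8 + 11)/6 = 48/6 = 8
te_Landscaping = (3 + 4·4 + 5)/6 = 24/6 = 4

Forward pass:
ES_Drywall = 0; EF_Drywall = 8
ES_Painting = 0; EF_Painting = 3
ES_Flooring = max(EF_Drywall=8, EF_Painting=3) = 8; EF_Flooring = 8+6 = 14
ES_Trim work = 8; EF_Trim work = 8+2 = 10
ES_Final inspection = 8; EF_Final inspection = 8+8 = 16
ES_Landscaping = max(EF_Painting=3, EF_Flooring=14, EF_Trim work=10, EF_Final inspection=16) = 16; EF_Landscaping = 16+4 = 20
Expected project duration μ = 20 days. Critical path: Drywall → Final inspection → Landscaping.

20 days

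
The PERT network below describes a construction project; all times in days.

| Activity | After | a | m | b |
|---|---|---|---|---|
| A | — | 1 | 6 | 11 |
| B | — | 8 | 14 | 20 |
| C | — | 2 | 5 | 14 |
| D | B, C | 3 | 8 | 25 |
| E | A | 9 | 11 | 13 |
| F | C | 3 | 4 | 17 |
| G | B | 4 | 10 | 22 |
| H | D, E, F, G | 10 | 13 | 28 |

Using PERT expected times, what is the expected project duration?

te_A = (1 + 4·6 + 11)/6 = 36/6 = 6
te_B = (8 + 4·14 + 20)/6 = 84/6 = 14
te_C = (2 + 4·5 + 14)/6 = 36/6 = 6
te_D = (3 + 4·8 + 25)/6 = 60/6 = 10
te_E = (9 + 4·11 + 13)/6 = 66/6 = 11
te_F = (3 + 4·4 + 17)/6 = 36/6 = 6
te_G = (4 + 4·10 + 22)/6 = 66/6 = 11
te_H = (10 + 4·13 + 28)/6 = 90/6 = 15

Forward pass:
ES_A = 0; EF_A = 6
ES_B = 0; EF_B = 14
ES_C = 0; EF_C = 6
ES_D = max(EF_B=14, EF_C=6) = 14; EF_D = 14+10 = 24
ES_E = 6; EF_E = 6+11 = 17
ES_F = 6; EF_F = 6+6 = 12
ES_G = 14; EF_G = 14+11 = 25
ES_H = max(EF_D=24, EF_E=17, EF_F=12, EF_G=25) = 25; EF_H = 25+15 = 40
Expected project duration μ = 40 days. Critical path: B → G → H.

40 days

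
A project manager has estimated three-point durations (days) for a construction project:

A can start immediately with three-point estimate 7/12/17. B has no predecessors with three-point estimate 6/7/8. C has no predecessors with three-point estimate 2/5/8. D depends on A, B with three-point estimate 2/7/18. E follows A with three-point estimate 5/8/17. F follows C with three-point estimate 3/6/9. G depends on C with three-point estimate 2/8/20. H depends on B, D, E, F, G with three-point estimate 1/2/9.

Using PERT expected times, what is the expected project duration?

te_A = (7 + 4·12 + 17)/6 = 72/6 = 12
te_B = (6 + 4·7 + 8)/6 = 42/6 = 7
te_C = (2 + 4·5 + 8)/6 = 30/6 = 5
te_D = (2 + 4·7 + 18)/6 = 48/6 = 8
te_E = (5 + 4·8 + 17)/6 = 54/6 = 9
te_F = (3 + 4·6 + 9)/6 = 36/6 = 6
te_G = (2 + 4·8 + 20)/6 = 54/6 = 9
te_H = (1 + 4·2 + 9)/6 = 18/6 = 3

Forward pass:
ES_A = 0; EF_A = 12
ES_B = 0; EF_B = 7
ES_C = 0; EF_C = 5
ES_D = max(EF_A=12, EF_B=7) = 12; EF_D = 12+8 = 20
ES_E = 12; EF_E = 12+9 = 21
ES_F = 5; EF_F = 5+6 = 11
ES_G = 5; EF_G = 5+9 = 14
ES_H = max(EF_B=7, EF_D=20, EF_E=21, EF_F=11, EF_G=14) = 21; EF_H = 21+3 = 24
Expected project duration μ = 24 days. Critical path: A → E → H.

24 days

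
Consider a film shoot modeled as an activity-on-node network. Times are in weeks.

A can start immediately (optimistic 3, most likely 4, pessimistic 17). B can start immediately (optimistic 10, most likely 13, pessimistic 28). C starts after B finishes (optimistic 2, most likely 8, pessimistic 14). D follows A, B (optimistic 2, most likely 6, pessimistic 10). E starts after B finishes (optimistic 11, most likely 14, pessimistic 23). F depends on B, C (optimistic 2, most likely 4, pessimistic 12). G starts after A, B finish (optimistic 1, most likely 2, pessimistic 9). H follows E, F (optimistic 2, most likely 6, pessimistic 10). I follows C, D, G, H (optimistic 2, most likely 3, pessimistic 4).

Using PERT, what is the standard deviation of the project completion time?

3.86 weeks

te_A = (3 + 4·4 + 17)/6 = 36/6 = 6; σ²_A = ((17−3)/6)² = 5.444
te_B = (10 + 4·13 + 28)/6 = 90/6 = 15; σ²_B = ((28−10)/6)² = 9.000
te_C = (2 + 4·8 + 14)/6 = 48/6 = 8; σ²_C = ((14−2)/6)² = 4.000
te_D = (2 + 4·6 + 10)/6 = 36/6 = 6; σ²_D = ((10−2)/6)² = 1.778
te_E = (11 + 4·14 + 23)/6 = 90/6 = 15; σ²_E = ((23−11)/6)² = 4.000
te_F = (2 + 4·4 + 12)/6 = 30/6 = 5; σ²_F = ((12−2)/6)² = 2.778
te_G = (1 + 4·2 + 9)/6 = 18/6 = 3; σ²_G = ((9−1)/6)² = 1.778
te_H = (2 + 4·6 + 10)/6 = 36/6 = 6; σ²_H = ((10−2)/6)² = 1.778
te_I = (2 + 4·3 + 4)/6 = 18/6 = 3; σ²_I = ((4−2)/6)² = 0.111

Forward pass:
ES_A = 0; EF_A = 6
ES_B = 0; EF_B = 15
ES_C = 15; EF_C = 15+8 = 23
ES_D = max(EF_A=6, EF_B=15) = 15; EF_D = 15+6 = 21
ES_E = 15; EF_E = 15+15 = 30
ES_F = max(EF_B=15, EF_C=23) = 23; EF_F = 23+5 = 28
ES_G = max(EF_A=6, EF_B=15) = 15; EF_G = 15+3 = 18
ES_H = max(EF_E=30, EF_F=28) = 30; EF_H = 30+6 = 36
ES_I = max(EF_C=23, EF_D=21, EF_G=18, EF_H=36) = 36; EF_I = 36+3 = 39
Expected project duration μ = 39 weeks. Critical path: B → E → H → I.

Variance along critical path = 9.000 + 4.000 + 1.778 + 0.111 = 14.889
σ = √14.889 = 3.859 weeks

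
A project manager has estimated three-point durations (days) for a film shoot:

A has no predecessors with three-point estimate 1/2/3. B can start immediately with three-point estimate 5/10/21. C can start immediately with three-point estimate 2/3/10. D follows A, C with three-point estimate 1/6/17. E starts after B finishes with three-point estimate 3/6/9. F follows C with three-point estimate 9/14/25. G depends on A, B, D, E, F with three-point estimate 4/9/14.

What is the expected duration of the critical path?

28 days

te_A = (1 + 4·2 + 3)/6 = 12/6 = 2
te_B = (5 + 4·10 + 21)/6 = 66/6 = 11
te_C = (2 + 4·3 + 10)/6 = 24/6 = 4
te_D = (1 + 4·6 + 17)/6 = 42/6 = 7
te_E = (3 + 4·6 + 9)/6 = 36/6 = 6
te_F = (9 + 4·14 + 25)/6 = 90/6 = 15
te_G = (4 + 4·9 + 14)/6 = 54/6 = 9

Forward pass:
ES_A = 0; EF_A = 2
ES_B = 0; EF_B = 11
ES_C = 0; EF_C = 4
ES_D = max(EF_A=2, EF_C=4) = 4; EF_D = 4+7 = 11
ES_E = 11; EF_E = 11+6 = 17
ES_F = 4; EF_F = 4+15 = 19
ES_G = max(EF_A=2, EF_B=11, EF_D=11, EF_E=17, EF_F=19) = 19; EF_G = 19+9 = 28
Expected project duration μ = 28 days. Critical path: C → F → G.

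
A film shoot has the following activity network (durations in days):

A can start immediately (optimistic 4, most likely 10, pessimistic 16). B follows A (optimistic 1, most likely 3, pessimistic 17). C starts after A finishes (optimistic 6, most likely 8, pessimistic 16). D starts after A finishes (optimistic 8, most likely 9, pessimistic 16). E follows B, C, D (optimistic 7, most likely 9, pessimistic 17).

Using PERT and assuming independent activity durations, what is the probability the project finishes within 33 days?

te_A = (4 + 4·10 + 16)/6 = 60/6 = 10; σ²_A = ((16−4)/6)² = 4.000
te_B = (1 + 4·3 + 17)/6 = 30/6 = 5; σ²_B = ((17−1)/6)² = 7.111
te_C = (6 + 4·8 + 16)/6 = 54/6 = 9; σ²_C = ((16−6)/6)² = 2.778
te_D = (8 + 4·9 + 16)/6 = 60/6 = 10; σ²_D = ((16−8)/6)² = 1.778
te_E = (7 + 4·9 + 17)/6 = 60/6 = 10; σ²_E = ((17−7)/6)² = 2.778

Forward pass:
ES_A = 0; EF_A = 10
ES_B = 10; EF_B = 10+5 = 15
ES_C = 10; EF_C = 10+9 = 19
ES_D = 10; EF_D = 10+10 = 20
ES_E = max(EF_B=15, EF_C=19, EF_D=20) = 20; EF_E = 20+10 = 30
Expected project duration μ = 30 days. Critical path: A → D → E.

Variance along critical path = 4.000 + 1.778 + 2.778 = 8.556; σ = √8.556 = 2.925 days.
Z = (33 − 30) / 2.925 = 1.026
P(T ≤ 33) = Φ(1.026) ≈ 0.847

0.847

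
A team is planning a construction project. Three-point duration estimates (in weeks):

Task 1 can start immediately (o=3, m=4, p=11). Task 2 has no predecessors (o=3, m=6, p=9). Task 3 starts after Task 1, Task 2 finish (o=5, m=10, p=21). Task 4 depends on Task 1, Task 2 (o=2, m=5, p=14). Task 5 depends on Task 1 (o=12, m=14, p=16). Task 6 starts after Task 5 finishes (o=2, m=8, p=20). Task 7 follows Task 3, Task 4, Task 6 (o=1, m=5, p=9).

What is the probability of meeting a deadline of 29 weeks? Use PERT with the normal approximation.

te_Task 1 = (3 + 4·4 + 11)/6 = 30/6 = 5; σ²_Task 1 = ((11−3)/6)² = 1.778
te_Task 2 = (3 + 4·6 + 9)/6 = 36/6 = 6; σ²_Task 2 = ((9−3)/6)² = 1.000
te_Task 3 = (5 + 4·10 + 21)/6 = 66/6 = 11; σ²_Task 3 = ((21−5)/6)² = 7.111
te_Task 4 = (2 + 4·5 + 14)/6 = 36/6 = 6; σ²_Task 4 = ((14−2)/6)² = 4.000
te_Task 5 = (12 + 4·14 + 16)/6 = 84/6 = 14; σ²_Task 5 = ((16−12)/6)² = 0.444
te_Task 6 = (2 + 4·8 + 20)/6 = 54/6 = 9; σ²_Task 6 = ((20−2)/6)² = 9.000
te_Task 7 = (1 + 4·5 + 9)/6 = 30/6 = 5; σ²_Task 7 = ((9−1)/6)² = 1.778

Forward pass:
ES_Task 1 = 0; EF_Task 1 = 5
ES_Task 2 = 0; EF_Task 2 = 6
ES_Task 3 = max(EF_Task 1=5, EF_Task 2=6) = 6; EF_Task 3 = 6+11 = 17
ES_Task 4 = max(EF_Task 1=5, EF_Task 2=6) = 6; EF_Task 4 = 6+6 = 12
ES_Task 5 = 5; EF_Task 5 = 5+14 = 19
ES_Task 6 = 19; EF_Task 6 = 19+9 = 28
ES_Task 7 = max(EF_Task 3=17, EF_Task 4=12, EF_Task 6=28) = 28; EF_Task 7 = 28+5 = 33
Expected project duration μ = 33 weeks. Critical path: Task 1 → Task 5 → Task 6 → Task 7.

Variance along critical path = 1.778 + 0.444 + 9.000 + 1.778 = 13.000; σ = √13.000 = 3.606 weeks.
Z = (29 − 33) / 3.606 = -1.109
P(T ≤ 29) = Φ(-1.109) ≈ 0.134

0.134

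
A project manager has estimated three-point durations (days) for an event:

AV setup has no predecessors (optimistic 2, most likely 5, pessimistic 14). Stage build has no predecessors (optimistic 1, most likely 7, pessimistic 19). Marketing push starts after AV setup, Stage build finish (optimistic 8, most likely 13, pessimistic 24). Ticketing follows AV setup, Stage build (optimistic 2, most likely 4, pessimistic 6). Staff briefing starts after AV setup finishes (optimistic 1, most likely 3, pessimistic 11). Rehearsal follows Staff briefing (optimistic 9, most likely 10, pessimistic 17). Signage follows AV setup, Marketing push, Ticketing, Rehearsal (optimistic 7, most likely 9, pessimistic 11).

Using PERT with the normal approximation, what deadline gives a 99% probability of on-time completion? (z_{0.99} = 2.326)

te_AV setup = (2 + 4·5 + 14)/6 = 36/6 = 6; σ²_AV setup = ((14−2)/6)² = 4.000
te_Stage build = (1 + 4·7 + 19)/6 = 48/6 = 8; σ²_Stage build = ((19−1)/6)² = 9.000
te_Marketing push = (8 + 4·13 + 24)/6 = 84/6 = 14; σ²_Marketing push = ((24−8)/6)² = 7.111
te_Ticketing = (2 + 4·4 + 6)/6 = 24/6 = 4; σ²_Ticketing = ((6−2)/6)² = 0.444
te_Staff briefing = (1 + 4·3 + 11)/6 = 24/6 = 4; σ²_Staff briefing = ((11−1)/6)² = 2.778
te_Rehearsal = (9 + 4·10 + 17)/6 = 66/6 = 11; σ²_Rehearsal = ((17−9)/6)² = 1.778
te_Signage = (7 + 4·9 + 11)/6 = 54/6 = 9; σ²_Signage = ((11−7)/6)² = 0.444

Forward pass:
ES_AV setup = 0; EF_AV setup = 6
ES_Stage build = 0; EF_Stage build = 8
ES_Marketing push = max(EF_AV setup=6, EF_Stage build=8) = 8; EF_Marketing push = 8+14 = 22
ES_Ticketing = max(EF_AV setup=6, EF_Stage build=8) = 8; EF_Ticketing = 8+4 = 12
ES_Staff briefing = 6; EF_Staff briefing = 6+4 = 10
ES_Rehearsal = 10; EF_Rehearsal = 10+11 = 21
ES_Signage = max(EF_AV setup=6, EF_Marketing push=22, EF_Ticketing=12, EF_Rehearsal=21) = 22; EF_Signage = 22+9 = 31
Expected project duration μ = 31 days. Critical path: Stage build → Marketing push → Signage.

Variance along critical path = 9.000 + 7.111 + 0.444 = 16.556; σ = 4.069 days.
D = μ + z·σ = 31 + 2.326·4.069 = 40.5 days

40.5 days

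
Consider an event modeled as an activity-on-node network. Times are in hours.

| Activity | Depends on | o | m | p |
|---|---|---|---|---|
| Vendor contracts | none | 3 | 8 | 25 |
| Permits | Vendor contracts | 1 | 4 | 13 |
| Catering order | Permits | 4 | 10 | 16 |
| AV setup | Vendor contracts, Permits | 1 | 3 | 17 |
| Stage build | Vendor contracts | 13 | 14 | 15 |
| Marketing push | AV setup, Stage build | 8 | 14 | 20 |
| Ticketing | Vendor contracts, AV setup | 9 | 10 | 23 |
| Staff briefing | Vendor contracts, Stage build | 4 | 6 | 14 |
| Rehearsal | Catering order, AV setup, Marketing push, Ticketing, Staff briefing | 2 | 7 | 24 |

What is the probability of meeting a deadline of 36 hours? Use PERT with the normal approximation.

te_Vendor contracts = (3 + 4·8 + 25)/6 = 60/6 = 10; σ²_Vendor contracts = ((25−3)/6)² = 13.444
te_Permits = (1 + 4·4 + 13)/6 = 30/6 = 5; σ²_Permits = ((13−1)/6)² = 4.000
te_Catering order = (4 + 4·10 + 16)/6 = 60/6 = 10; σ²_Catering order = ((16−4)/6)² = 4.000
te_AV setup = (1 + 4·3 + 17)/6 = 30/6 = 5; σ²_AV setup = ((17−1)/6)² = 7.111
te_Stage build = (13 + 4·14 + 15)/6 = 84/6 = 14; σ²_Stage build = ((15−13)/6)² = 0.111
te_Marketing push = (8 + 4·14 + 20)/6 = 84/6 = 14; σ²_Marketing push = ((20−8)/6)² = 4.000
te_Ticketing = (9 + 4·10 + 23)/6 = 72/6 = 12; σ²_Ticketing = ((23−9)/6)² = 5.444
te_Staff briefing = (4 + 4·6 + 14)/6 = 42/6 = 7; σ²_Staff briefing = ((14−4)/6)² = 2.778
te_Rehearsal = (2 + 4·7 + 24)/6 = 54/6 = 9; σ²_Rehearsal = ((24−2)/6)² = 13.444

Forward pass:
ES_Vendor contracts = 0; EF_Vendor contracts = 10
ES_Permits = 10; EF_Permits = 10+5 = 15
ES_Catering order = 15; EF_Catering order = 15+10 = 25
ES_AV setup = max(EF_Vendor contracts=10, EF_Permits=15) = 15; EF_AV setup = 15+5 = 20
ES_Stage build = 10; EF_Stage build = 10+14 = 24
ES_Marketing push = max(EF_AV setup=20, EF_Stage build=24) = 24; EF_Marketing push = 24+14 = 38
ES_Ticketing = max(EF_Vendor contracts=10, EF_AV setup=20) = 20; EF_Ticketing = 20+12 = 32
ES_Staff briefing = max(EF_Vendor contracts=10, EF_Stage build=24) = 24; EF_Staff briefing = 24+7 = 31
ES_Rehearsal = max(EF_Catering order=25, EF_AV setup=20, EF_Marketing push=38, EF_Ticketing=32, EF_Staff briefing=31) = 38; EF_Rehearsal = 38+9 = 47
Expected project duration μ = 47 hours. Critical path: Vendor contracts → Stage build → Marketing push → Rehearsal.

Variance along critical path = 13.444 + 0.111 + 4.000 + 13.444 = 31.000; σ = √31.000 = 5.568 hours.
Z = (36 − 47) / 5.568 = -1.976
P(T ≤ 36) = Φ(-1.976) ≈ 0.024

0.024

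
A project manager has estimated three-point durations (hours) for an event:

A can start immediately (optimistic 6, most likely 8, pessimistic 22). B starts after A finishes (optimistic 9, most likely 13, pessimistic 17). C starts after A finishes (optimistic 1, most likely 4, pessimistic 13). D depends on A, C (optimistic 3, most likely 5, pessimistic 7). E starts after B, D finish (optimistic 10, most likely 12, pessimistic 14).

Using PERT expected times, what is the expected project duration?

35 hours

te_A = (6 + 4·8 + 22)/6 = 60/6 = 10
te_B = (9 + 4·13 + 17)/6 = 78/6 = 13
te_C = (1 + 4·4 + 13)/6 = 30/6 = 5
te_D = (3 + 4·5 + 7)/6 = 30/6 = 5
te_E = (10 + 4·12 + 14)/6 = 72/6 = 12

Forward pass:
ES_A = 0; EF_A = 10
ES_B = 10; EF_B = 10+13 = 23
ES_C = 10; EF_C = 10+5 = 15
ES_D = max(EF_A=10, EF_C=15) = 15; EF_D = 15+5 = 20
ES_E = max(EF_B=23, EF_D=20) = 23; EF_E = 23+12 = 35
Expected project duration μ = 35 hours. Critical path: A → B → E.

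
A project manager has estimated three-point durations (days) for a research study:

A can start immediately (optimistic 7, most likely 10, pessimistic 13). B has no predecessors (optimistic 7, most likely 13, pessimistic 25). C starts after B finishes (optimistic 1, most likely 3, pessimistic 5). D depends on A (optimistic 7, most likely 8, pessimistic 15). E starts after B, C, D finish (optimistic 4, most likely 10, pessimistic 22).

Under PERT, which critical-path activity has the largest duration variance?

te_A = (7 + 4·10 + 13)/6 = 60/6 = 10; σ²_A = ((13−7)/6)² = 1.000
te_B = (7 + 4·13 + 25)/6 = 84/6 = 14; σ²_B = ((25−7)/6)² = 9.000
te_C = (1 + 4·3 + 5)/6 = 18/6 = 3; σ²_C = ((5−1)/6)² = 0.444
te_D = (7 + 4·8 + 15)/6 = 54/6 = 9; σ²_D = ((15−7)/6)² = 1.778
te_E = (4 + 4·10 + 22)/6 = 66/6 = 11; σ²_E = ((22−4)/6)² = 9.000

Forward pass:
ES_A = 0; EF_A = 10
ES_B = 0; EF_B = 14
ES_C = 14; EF_C = 14+3 = 17
ES_D = 10; EF_D = 10+9 = 19
ES_E = max(EF_B=14, EF_C=17, EF_D=19) = 19; EF_E = 19+11 = 30
Expected project duration μ = 30 days. Critical path: A → D → E.

Variances on critical path: σ²_A=1.000, σ²_D=1.778, σ²_E=9.000.
Largest is σ²_E = 9.000.

E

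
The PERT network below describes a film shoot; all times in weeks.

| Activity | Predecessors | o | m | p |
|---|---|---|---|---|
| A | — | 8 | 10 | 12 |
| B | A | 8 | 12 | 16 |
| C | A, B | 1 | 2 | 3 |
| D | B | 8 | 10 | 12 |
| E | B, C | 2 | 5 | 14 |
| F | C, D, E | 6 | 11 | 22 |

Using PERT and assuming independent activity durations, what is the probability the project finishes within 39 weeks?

te_A = (8 + 4·10 + 12)/6 = 60/6 = 10; σ²_A = ((12−8)/6)² = 0.444
te_B = (8 + 4·12 + 16)/6 = 72/6 = 12; σ²_B = ((16−8)/6)² = 1.778
te_C = (1 + 4·2 + 3)/6 = 12/6 = 2; σ²_C = ((3−1)/6)² = 0.111
te_D = (8 + 4·10 + 12)/6 = 60/6 = 10; σ²_D = ((12−8)/6)² = 0.444
te_E = (2 + 4·5 + 14)/6 = 36/6 = 6; σ²_E = ((14−2)/6)² = 4.000
te_F = (6 + 4·11 + 22)/6 = 72/6 = 12; σ²_F = ((22−6)/6)² = 7.111

Forward pass:
ES_A = 0; EF_A = 10
ES_B = 10; EF_B = 10+12 = 22
ES_C = max(EF_A=10, EF_B=22) = 22; EF_C = 22+2 = 24
ES_D = 22; EF_D = 22+10 = 32
ES_E = max(EF_B=22, EF_C=24) = 24; EF_E = 24+6 = 30
ES_F = max(EF_C=24, EF_D=32, EF_E=30) = 32; EF_F = 32+12 = 44
Expected project duration μ = 44 weeks. Critical path: A → B → D → F.

Variance along critical path = 0.444 + 1.778 + 0.444 + 7.111 = 9.778; σ = √9.778 = 3.127 weeks.
Z = (39 − 44) / 3.127 = -1.599
P(T ≤ 39) = Φ(-1.599) ≈ 0.055

0.055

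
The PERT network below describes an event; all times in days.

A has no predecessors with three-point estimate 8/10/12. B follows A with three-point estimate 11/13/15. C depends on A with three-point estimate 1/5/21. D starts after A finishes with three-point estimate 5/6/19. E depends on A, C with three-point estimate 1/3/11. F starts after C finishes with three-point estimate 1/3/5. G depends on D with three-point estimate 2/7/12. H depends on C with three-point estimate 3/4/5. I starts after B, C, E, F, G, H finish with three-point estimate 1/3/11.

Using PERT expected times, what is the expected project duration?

te_A = (8 + 4·10 + 12)/6 = 60/6 = 10
te_B = (11 + 4·13 + 15)/6 = 78/6 = 13
te_C = (1 + 4·5 + 21)/6 = 42/6 = 7
te_D = (5 + 4·6 + 19)/6 = 48/6 = 8
te_E = (1 + 4·3 + 11)/6 = 24/6 = 4
te_F = (1 + 4·3 + 5)/6 = 18/6 = 3
te_G = (2 + 4·7 + 12)/6 = 42/6 = 7
te_H = (3 + 4·4 + 5)/6 = 24/6 = 4
te_I = (1 + 4·3 + 11)/6 = 24/6 = 4

Forward pass:
ES_A = 0; EF_A = 10
ES_B = 10; EF_B = 10+13 = 23
ES_C = 10; EF_C = 10+7 = 17
ES_D = 10; EF_D = 10+8 = 18
ES_E = max(EF_A=10, EF_C=17) = 17; EF_E = 17+4 = 21
ES_F = 17; EF_F = 17+3 = 20
ES_G = 18; EF_G = 18+7 = 25
ES_H = 17; EF_H = 17+4 = 21
ES_I = max(EF_B=23, EF_C=17, EF_E=21, EF_F=20, EF_G=25, EF_H=21) = 25; EF_I = 25+4 = 29
Expected project duration μ = 29 days. Critical path: A → D → G → I.

29 days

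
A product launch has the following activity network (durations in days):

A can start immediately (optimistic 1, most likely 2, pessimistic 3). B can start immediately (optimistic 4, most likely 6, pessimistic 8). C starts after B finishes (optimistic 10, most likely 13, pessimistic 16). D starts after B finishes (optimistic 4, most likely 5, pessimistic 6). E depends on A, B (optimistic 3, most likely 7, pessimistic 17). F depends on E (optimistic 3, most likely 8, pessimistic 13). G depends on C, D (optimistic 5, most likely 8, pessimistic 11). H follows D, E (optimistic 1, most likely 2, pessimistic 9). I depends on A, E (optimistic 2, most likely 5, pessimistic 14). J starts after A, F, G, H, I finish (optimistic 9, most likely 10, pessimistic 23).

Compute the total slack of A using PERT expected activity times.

te_A = (1 + 4·2 + 3)/6 = 12/6 = 2
te_B = (4 + 4·6 + 8)/6 = 36/6 = 6
te_C = (10 + 4·13 + 16)/6 = 78/6 = 13
te_D = (4 + 4·5 + 6)/6 = 30/6 = 5
te_E = (3 + 4·7 + 17)/6 = 48/6 = 8
te_F = (3 + 4·8 + 13)/6 = 48/6 = 8
te_G = (5 + 4·8 + 11)/6 = 48/6 = 8
te_H = (1 + 4·2 + 9)/6 = 18/6 = 3
te_I = (2 + 4·5 + 14)/6 = 36/6 = 6
te_J = (9 + 4·10 + 23)/6 = 72/6 = 12

Forward pass:
ES_A = 0; EF_A = 2
ES_B = 0; EF_B = 6
ES_C = 6; EF_C = 6+13 = 19
ES_D = 6; EF_D = 6+5 = 11
ES_E = max(EF_A=2, EF_B=6) = 6; EF_E = 6+8 = 14
ES_F = 14; EF_F = 14+8 = 22
ES_G = max(EF_C=19, EF_D=11) = 19; EF_G = 19+8 = 27
ES_H = max(EF_D=11, EF_E=14) = 14; EF_H = 14+3 = 17
ES_I = max(EF_A=2, EF_E=14) = 14; EF_I = 14+6 = 20
ES_J = max(EF_A=2, EF_F=22, EF_G=27, EF_H=17, EF_I=20) = 27; EF_J = 27+12 = 39
Expected project duration μ = 39 days. Critical path: B → C → G → J.

Backward pass:
LF_J = 39; LS_J = 39−12 = 27
LF_I = LS_J = 27; LS_I = 27−6 = 21
LF_H = LS_J = 27; LS_H = 27−3 = 24
LF_G = LS_J = 27; LS_G = 27−8 = 19
LF_F = LS_J = 27; LS_F = 27−8 = 19
LF_E = min(LS_F=19, LS_H=24, LS_I=21) = 19; LS_E = 19−8 = 11
LF_D = min(LS_G=19, LS_H=24) = 19; LS_D = 19−5 = 14
LF_C = LS_G = 19; LS_C = 19−13 = 6
LF_B = min(LS_C=6, LS_D=14, LS_E=11) = 6; LS_B = 6−6 = 0
LF_A = min(LS_E=11, LS_I=21, LS_J=27) = 11; LS_A = 11−2 = 9
Slack_A = LS_A − ES_A = 9 − 0 = 9

9 days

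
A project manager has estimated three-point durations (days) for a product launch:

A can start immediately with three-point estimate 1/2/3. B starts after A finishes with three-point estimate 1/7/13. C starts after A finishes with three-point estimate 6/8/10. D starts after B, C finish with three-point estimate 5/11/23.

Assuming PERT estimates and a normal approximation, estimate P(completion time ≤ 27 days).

te_A = (1 + 4·2 + 3)/6 = 12/6 = 2; σ²_A = ((3−1)/6)² = 0.111
te_B = (1 + 4·7 + 13)/6 = 42/6 = 7; σ²_B = ((13−1)/6)² = 4.000
te_C = (6 + 4·8 + 10)/6 = 48/6 = 8; σ²_C = ((10−6)/6)² = 0.444
te_D = (5 + 4·11 + 23)/6 = 72/6 = 12; σ²_D = ((23−5)/6)² = 9.000

Forward pass:
ES_A = 0; EF_A = 2
ES_B = 2; EF_B = 2+7 = 9
ES_C = 2; EF_C = 2+8 = 10
ES_D = max(EF_B=9, EF_C=10) = 10; EF_D = 10+12 = 22
Expected project duration μ = 22 days. Critical path: A → C → D.

Variance along critical path = 0.111 + 0.444 + 9.000 = 9.556; σ = √9.556 = 3.091 days.
Z = (27 − 22) / 3.091 = 1.617
P(T ≤ 27) = Φ(1.617) ≈ 0.947

0.947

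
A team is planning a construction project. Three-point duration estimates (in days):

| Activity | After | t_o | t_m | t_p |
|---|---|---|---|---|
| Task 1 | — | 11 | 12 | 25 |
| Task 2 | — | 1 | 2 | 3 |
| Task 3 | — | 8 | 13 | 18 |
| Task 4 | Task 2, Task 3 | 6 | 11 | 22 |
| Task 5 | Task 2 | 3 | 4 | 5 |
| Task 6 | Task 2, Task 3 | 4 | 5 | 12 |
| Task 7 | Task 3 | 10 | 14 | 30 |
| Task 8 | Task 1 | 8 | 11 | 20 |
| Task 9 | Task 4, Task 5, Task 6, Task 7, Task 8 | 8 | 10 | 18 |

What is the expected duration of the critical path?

te_Task 1 = (11 + 4·12 + 25)/6 = 84/6 = 14
te_Task 2 = (1 + 4·2 + 3)/6 = 12/6 = 2
te_Task 3 = (8 + 4·13 + 18)/6 = 78/6 = 13
te_Task 4 = (6 + 4·11 + 22)/6 = 72/6 = 12
te_Task 5 = (3 + 4·4 + 5)/6 = 24/6 = 4
te_Task 6 = (4 + 4·5 + 12)/6 = 36/6 = 6
te_Task 7 = (10 + 4·14 + 30)/6 = 96/6 = 16
te_Task 8 = (8 + 4·11 + 20)/6 = 72/6 = 12
te_Task 9 = (8 + 4·10 + 18)/6 = 66/6 = 11

Forward pass:
ES_Task 1 = 0; EF_Task 1 = 14
ES_Task 2 = 0; EF_Task 2 = 2
ES_Task 3 = 0; EF_Task 3 = 13
ES_Task 4 = max(EF_Task 2=2, EF_Task 3=13) = 13; EF_Task 4 = 13+12 = 25
ES_Task 5 = 2; EF_Task 5 = 2+4 = 6
ES_Task 6 = max(EF_Task 2=2, EF_Task 3=13) = 13; EF_Task 6 = 13+6 = 19
ES_Task 7 = 13; EF_Task 7 = 13+16 = 29
ES_Task 8 = 14; EF_Task 8 = 14+12 = 26
ES_Task 9 = max(EF_Task 4=25, EF_Task 5=6, EF_Task 6=19, EF_Task 7=29, EF_Task 8=26) = 29; EF_Task 9 = 29+11 = 40
Expected project duration μ = 40 days. Critical path: Task 3 → Task 7 → Task 9.

40 days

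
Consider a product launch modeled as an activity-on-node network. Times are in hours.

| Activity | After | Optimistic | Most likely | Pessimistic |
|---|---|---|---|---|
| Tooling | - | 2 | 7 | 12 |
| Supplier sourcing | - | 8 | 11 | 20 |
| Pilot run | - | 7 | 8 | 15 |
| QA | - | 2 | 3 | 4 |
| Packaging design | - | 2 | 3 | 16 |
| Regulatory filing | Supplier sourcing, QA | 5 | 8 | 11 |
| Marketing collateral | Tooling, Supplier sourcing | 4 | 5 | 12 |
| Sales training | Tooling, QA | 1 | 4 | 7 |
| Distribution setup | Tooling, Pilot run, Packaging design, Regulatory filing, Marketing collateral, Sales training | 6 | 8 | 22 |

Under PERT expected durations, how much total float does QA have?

9 hours

te_Tooling = (2 + 4·7 + 12)/6 = 42/6 = 7
te_Supplier sourcing = (8 + 4·11 + 20)/6 = 72/6 = 12
te_Pilot run = (7 + 4·8 + 15)/6 = 54/6 = 9
te_QA = (2 + 4·3 + 4)/6 = 18/6 = 3
te_Packaging design = (2 + 4·3 + 16)/6 = 30/6 = 5
te_Regulatory filing = (5 + 4·8 + 11)/6 = 48/6 = 8
te_Marketing collateral = (4 + 4·5 + 12)/6 = 36/6 = 6
te_Sales training = (1 + 4·4 + 7)/6 = 24/6 = 4
te_Distribution setup = (6 + 4·8 + 22)/6 = 60/6 = 10

Forward pass:
ES_Tooling = 0; EF_Tooling = 7
ES_Supplier sourcing = 0; EF_Supplier sourcing = 12
ES_Pilot run = 0; EF_Pilot run = 9
ES_QA = 0; EF_QA = 3
ES_Packaging design = 0; EF_Packaging design = 5
ES_Regulatory filing = max(EF_Supplier sourcing=12, EF_QA=3) = 12; EF_Regulatory filing = 12+8 = 20
ES_Marketing collateral = max(EF_Tooling=7, EF_Supplier sourcing=12) = 12; EF_Marketing collateral = 12+6 = 18
ES_Sales training = max(EF_Tooling=7, EF_QA=3) = 7; EF_Sales training = 7+4 = 11
ES_Distribution setup = max(EF_Tooling=7, EF_Pilot run=9, EF_Packaging design=5, EF_Regulatory filing=20, EF_Marketing collateral=18, EF_Sales training=11) = 20; EF_Distribution setup = 20+10 = 30
Expected project duration μ = 30 hours. Critical path: Supplier sourcing → Regulatory filing → Distribution setup.

Backward pass:
LF_Distribution setup = 30; LS_Distribution setup = 30−10 = 20
LF_Sales training = LS_Distribution setup = 20; LS_Sales training = 20−4 = 16
LF_Marketing collateral = LS_Distribution setup = 20; LS_Marketing collateral = 20−6 = 14
LF_Regulatory filing = LS_Distribution setup = 20; LS_Regulatory filing = 20−8 = 12
LF_Packaging design = LS_Distribution setup = 20; LS_Packaging design = 20−5 = 15
LF_QA = min(LS_Regulatory filing=12, LS_Sales training=16) = 12; LS_QA = 12−3 = 9
LF_Pilot run = LS_Distribution setup = 20; LS_Pilot run = 20−9 = 11
LF_Supplier sourcing = min(LS_Regulatory filing=12, LS_Marketing collateral=14) = 12; LS_Supplier sourcing = 12−12 = 0
LF_Tooling = min(LS_Marketing collateral=14, LS_Sales training=16, LS_Distribution setup=20) = 14; LS_Tooling = 14−7 = 7
Slack_QA = LS_QA − ES_QA = 9 − 0 = 9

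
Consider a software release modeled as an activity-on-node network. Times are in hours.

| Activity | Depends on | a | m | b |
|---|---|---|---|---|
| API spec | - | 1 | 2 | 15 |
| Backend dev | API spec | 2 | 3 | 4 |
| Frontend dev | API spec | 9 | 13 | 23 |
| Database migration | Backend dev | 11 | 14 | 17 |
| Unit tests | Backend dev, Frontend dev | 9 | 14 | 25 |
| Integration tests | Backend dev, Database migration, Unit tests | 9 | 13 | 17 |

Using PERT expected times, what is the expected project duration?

te_API spec = (1 + 4·2 + 15)/6 = 24/6 = 4
te_Backend dev = (2 + 4·3 + 4)/6 = 18/6 = 3
te_Frontend dev = (9 + 4·13 + 23)/6 = 84/6 = 14
te_Database migration = (11 + 4·14 + 17)/6 = 84/6 = 14
te_Unit tests = (9 + 4·14 + 25)/6 = 90/6 = 15
te_Integration tests = (9 + 4·13 + 17)/6 = 78/6 = 13

Forward pass:
ES_API spec = 0; EF_API spec = 4
ES_Backend dev = 4; EF_Backend dev = 4+3 = 7
ES_Frontend dev = 4; EF_Frontend dev = 4+14 = 18
ES_Database migration = 7; EF_Database migration = 7+14 = 21
ES_Unit tests = max(EF_Backend dev=7, EF_Frontend dev=18) = 18; EF_Unit tests = 18+15 = 33
ES_Integration tests = max(EF_Backend dev=7, EF_Database migration=21, EF_Unit tests=33) = 33; EF_Integration tests = 33+13 = 46
Expected project duration μ = 46 hours. Critical path: API spec → Frontend dev → Unit tests → Integration tests.

46 hours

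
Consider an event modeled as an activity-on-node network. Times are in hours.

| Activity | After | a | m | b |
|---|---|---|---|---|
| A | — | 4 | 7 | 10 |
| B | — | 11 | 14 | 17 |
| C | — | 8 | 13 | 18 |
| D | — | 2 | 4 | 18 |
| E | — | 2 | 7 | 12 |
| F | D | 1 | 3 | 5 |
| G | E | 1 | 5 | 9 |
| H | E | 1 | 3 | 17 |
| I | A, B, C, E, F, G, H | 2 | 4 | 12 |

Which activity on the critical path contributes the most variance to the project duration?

te_A = (4 + 4·7 + 10)/6 = 42/6 = 7; σ²_A = ((10−4)/6)² = 1.000
te_B = (11 + 4·14 + 17)/6 = 84/6 = 14; σ²_B = ((17−11)/6)² = 1.000
te_C = (8 + 4·13 + 18)/6 = 78/6 = 13; σ²_C = ((18−8)/6)² = 2.778
te_D = (2 + 4·4 + 18)/6 = 36/6 = 6; σ²_D = ((18−2)/6)² = 7.111
te_E = (2 + 4·7 + 12)/6 = 42/6 = 7; σ²_E = ((12−2)/6)² = 2.778
te_F = (1 + 4·3 + 5)/6 = 18/6 = 3; σ²_F = ((5−1)/6)² = 0.444
te_G = (1 + 4·5 + 9)/6 = 30/6 = 5; σ²_G = ((9−1)/6)² = 1.778
te_H = (1 + 4·3 + 17)/6 = 30/6 = 5; σ²_H = ((17−1)/6)² = 7.111
te_I = (2 + 4·4 + 12)/6 = 30/6 = 5; σ²_I = ((12−2)/6)² = 2.778

Forward pass:
ES_A = 0; EF_A = 7
ES_B = 0; EF_B = 14
ES_C = 0; EF_C = 13
ES_D = 0; EF_D = 6
ES_E = 0; EF_E = 7
ES_F = 6; EF_F = 6+3 = 9
ES_G = 7; EF_G = 7+5 = 12
ES_H = 7; EF_H = 7+5 = 12
ES_I = max(EF_A=7, EF_B=14, EF_C=13, EF_E=7, EF_F=9, EF_G=12, EF_H=12) = 14; EF_I = 14+5 = 19
Expected project duration μ = 19 hours. Critical path: B → I.

Variances on critical path: σ²_B=1.000, σ²_I=2.778.
Largest is σ²_I = 2.778.

I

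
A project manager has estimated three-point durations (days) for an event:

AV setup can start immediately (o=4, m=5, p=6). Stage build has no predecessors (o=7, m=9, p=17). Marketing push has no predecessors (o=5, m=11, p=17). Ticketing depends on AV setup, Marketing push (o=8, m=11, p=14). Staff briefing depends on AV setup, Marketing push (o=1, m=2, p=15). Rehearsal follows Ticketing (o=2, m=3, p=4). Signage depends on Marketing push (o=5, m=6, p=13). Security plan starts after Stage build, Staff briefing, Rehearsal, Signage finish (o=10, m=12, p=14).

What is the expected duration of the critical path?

te_AV setup = (4 + 4·5 + 6)/6 = 30/6 = 5
te_Stage build = (7 + 4·9 + 17)/6 = 60/6 = 10
te_Marketing push = (5 + 4·11 + 17)/6 = 66/6 = 11
te_Ticketing = (8 + 4·11 + 14)/6 = 66/6 = 11
te_Staff briefing = (1 + 4·2 + 15)/6 = 24/6 = 4
te_Rehearsal = (2 + 4·3 + 4)/6 = 18/6 = 3
te_Signage = (5 + 4·6 + 13)/6 = 42/6 = 7
te_Security plan = (10 + 4·12 + 14)/6 = 72/6 = 12

Forward pass:
ES_AV setup = 0; EF_AV setup = 5
ES_Stage build = 0; EF_Stage build = 10
ES_Marketing push = 0; EF_Marketing push = 11
ES_Ticketing = max(EF_AV setup=5, EF_Marketing push=11) = 11; EF_Ticketing = 11+11 = 22
ES_Staff briefing = max(EF_AV setup=5, EF_Marketing push=11) = 11; EF_Staff briefing = 11+4 = 15
ES_Rehearsal = 22; EF_Rehearsal = 22+3 = 25
ES_Signage = 11; EF_Signage = 11+7 = 18
ES_Security plan = max(EF_Stage build=10, EF_Staff briefing=15, EF_Rehearsal=25, EF_Signage=18) = 25; EF_Security plan = 25+12 = 37
Expected project duration μ = 37 days. Critical path: Marketing push → Ticketing → Rehearsal → Security plan.

37 days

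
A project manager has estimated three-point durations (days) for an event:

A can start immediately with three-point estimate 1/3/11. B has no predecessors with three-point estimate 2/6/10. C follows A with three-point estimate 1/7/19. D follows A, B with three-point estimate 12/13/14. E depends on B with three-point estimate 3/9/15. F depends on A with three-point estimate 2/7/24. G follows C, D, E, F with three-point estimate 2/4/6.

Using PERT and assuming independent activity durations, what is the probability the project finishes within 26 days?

te_A = (1 + 4·3 + 11)/6 = 24/6 = 4; σ²_A = ((11−1)/6)² = 2.778
te_B = (2 + 4·6 + 10)/6 = 36/6 = 6; σ²_B = ((10−2)/6)² = 1.778
te_C = (1 + 4·7 + 19)/6 = 48/6 = 8; σ²_C = ((19−1)/6)² = 9.000
te_D = (12 + 4·13 + 14)/6 = 78/6 = 13; σ²_D = ((14−12)/6)² = 0.111
te_E = (3 + 4·9 + 15)/6 = 54/6 = 9; σ²_E = ((15−3)/6)² = 4.000
te_F = (2 + 4·7 + 24)/6 = 54/6 = 9; σ²_F = ((24−2)/6)² = 13.444
te_G = (2 + 4·4 + 6)/6 = 24/6 = 4; σ²_G = ((6−2)/6)² = 0.444

Forward pass:
ES_A = 0; EF_A = 4
ES_B = 0; EF_B = 6
ES_C = 4; EF_C = 4+8 = 12
ES_D = max(EF_A=4, EF_B=6) = 6; EF_D = 6+13 = 19
ES_E = 6; EF_E = 6+9 = 15
ES_F = 4; EF_F = 4+9 = 13
ES_G = max(EF_C=12, EF_D=19, EF_E=15, EF_F=13) = 19; EF_G = 19+4 = 23
Expected project duration μ = 23 days. Critical path: B → D → G.

Variance along critical path = 1.778 + 0.111 + 0.444 = 2.333; σ = √2.333 = 1.528 days.
Z = (26 − 23) / 1.528 = 1.964
P(T ≤ 26) = Φ(1.964) ≈ 0.975

0.975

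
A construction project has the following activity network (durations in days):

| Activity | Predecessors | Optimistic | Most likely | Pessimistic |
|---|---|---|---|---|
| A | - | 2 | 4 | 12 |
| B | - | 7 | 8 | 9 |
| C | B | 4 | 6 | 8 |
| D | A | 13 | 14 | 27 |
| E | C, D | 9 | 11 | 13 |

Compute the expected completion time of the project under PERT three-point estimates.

te_A = (2 + 4·4 + 12)/6 = 30/6 = 5
te_B = (7 + 4·8 + 9)/6 = 48/6 = 8
te_C = (4 + 4·6 + 8)/6 = 36/6 = 6
te_D = (13 + 4·14 + 27)/6 = 96/6 = 16
te_E = (9 + 4·11 + 13)/6 = 66/6 = 11

Forward pass:
ES_A = 0; EF_A = 5
ES_B = 0; EF_B = 8
ES_C = 8; EF_C = 8+6 = 14
ES_D = 5; EF_D = 5+16 = 21
ES_E = max(EF_C=14, EF_D=21) = 21; EF_E = 21+11 = 32
Expected project duration μ = 32 days. Critical path: A → D → E.

32 days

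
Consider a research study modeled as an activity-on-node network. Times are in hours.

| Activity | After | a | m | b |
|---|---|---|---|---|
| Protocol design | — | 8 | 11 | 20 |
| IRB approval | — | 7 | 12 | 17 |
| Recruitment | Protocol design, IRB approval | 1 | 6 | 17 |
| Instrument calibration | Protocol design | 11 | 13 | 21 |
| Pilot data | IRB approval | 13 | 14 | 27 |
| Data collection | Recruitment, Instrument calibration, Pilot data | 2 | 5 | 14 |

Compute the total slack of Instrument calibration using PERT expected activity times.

te_Protocol design = (8 + 4·11 + 20)/6 = 72/6 = 12
te_IRB approval = (7 + 4·12 + 17)/6 = 72/6 = 12
te_Recruitment = (1 + 4·6 + 17)/6 = 42/6 = 7
te_Instrument calibration = (11 + 4·13 + 21)/6 = 84/6 = 14
te_Pilot data = (13 + 4·14 + 27)/6 = 96/6 = 16
te_Data collection = (2 + 4·5 + 14)/6 = 36/6 = 6

Forward pass:
ES_Protocol design = 0; EF_Protocol design = 12
ES_IRB approval = 0; EF_IRB approval = 12
ES_Recruitment = max(EF_Protocol design=12, EF_IRB approval=12) = 12; EF_Recruitment = 12+7 = 19
ES_Instrument calibration = 12; EF_Instrument calibration = 12+14 = 26
ES_Pilot data = 12; EF_Pilot data = 12+16 = 28
ES_Data collection = max(EF_Recruitment=19, EF_Instrument calibration=26, EF_Pilot data=28) = 28; EF_Data collection = 28+6 = 34
Expected project duration μ = 34 hours. Critical path: IRB approval → Pilot data → Data collection.

Backward pass:
LF_Data collection = 34; LS_Data collection = 34−6 = 28
LF_Pilot data = LS_Data collection = 28; LS_Pilot data = 28−16 = 12
LF_Instrument calibration = LS_Data collection = 28; LS_Instrument calibration = 28−14 = 14
LF_Recruitment = LS_Data collection = 28; LS_Recruitment = 28−7 = 21
LF_IRB approval = min(LS_Recruitment=21, LS_Pilot data=12) = 12; LS_IRB approval = 12−12 = 0
LF_Protocol design = min(LS_Recruitment=21, LS_Instrument calibration=14) = 14; LS_Protocol design = 14−12 = 2
Slack_Instrument calibration = LS_Instrument calibration − ES_Instrument calibration = 14 − 12 = 2

2 hours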